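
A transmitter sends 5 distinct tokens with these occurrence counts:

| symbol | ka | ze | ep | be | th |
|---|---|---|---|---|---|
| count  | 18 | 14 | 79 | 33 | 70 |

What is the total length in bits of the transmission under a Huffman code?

Greedily combine the two least-frequent nodes:
ze(14) + ka(18) → 32
32 + be(33) → 65
65 + th(70) → 135
ep(79) + 135 → 214
Each symbol's bit-cost is frequency × depth; summing gives 446 bits (equivalently 32 + 65 + 135 + 214).

446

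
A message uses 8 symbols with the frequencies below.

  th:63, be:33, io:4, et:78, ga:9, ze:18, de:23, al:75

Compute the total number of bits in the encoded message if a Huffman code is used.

Greedily combine the two least-frequent nodes:
merge io(4) and ga(9): 13
merge 13 and ze(18): 31
merge de(23) and 31: 54
merge be(33) and 54: 87
merge th(63) and al(75): 138
merge et(78) and 87: 165
merge 138 and 165: 303
Total encoded bits = sum of merged weights = 13 + 31 + 54 + 87 + 138 + 165 + 303 = 791.

791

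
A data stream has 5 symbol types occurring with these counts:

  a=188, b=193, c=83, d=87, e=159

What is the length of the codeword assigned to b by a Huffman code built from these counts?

2

Huffman merges, smallest pair first:
c(83) + d(87) → 170
e(159) + 170 → 329
a(188) + b(193) → 381
329 + 381 → 710
b sits 2 levels below the root, so its codeword is 2 bits.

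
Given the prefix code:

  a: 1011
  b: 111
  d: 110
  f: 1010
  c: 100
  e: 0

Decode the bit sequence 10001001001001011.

ceccca

Read left to right; each codeword is recognised as soon as it completes (prefix code):
  100→c | 0→e | 100→c | 100→c | 100→c | 1011→a
Decoded message: ceccca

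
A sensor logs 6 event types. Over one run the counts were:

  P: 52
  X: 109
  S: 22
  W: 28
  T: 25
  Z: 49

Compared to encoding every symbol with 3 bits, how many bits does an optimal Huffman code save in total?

171

Fixed-length: 3 bits × 285 symbols = 855 bits.
Huffman merges:
combine S(22), T(25) → 47
combine W(28), 47 → 75
combine Z(49), P(52) → 101
combine 75, 101 → 176
combine X(109), 176 → 285
Huffman total = 47 + 75 + 101 + 176 + 285 = 684 bits.
Saving = 855 − 684 = 171 bits.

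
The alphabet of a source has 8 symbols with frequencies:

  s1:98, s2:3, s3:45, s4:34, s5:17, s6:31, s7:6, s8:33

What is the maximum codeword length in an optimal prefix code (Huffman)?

5

Merge the two lowest-weight nodes at each step:
combine s2(3), s7(6) → 9
combine 9, s5(17) → 26
combine 26, s6(31) → 57
combine s8(33), s4(34) → 67
combine s3(45), 57 → 102
combine 67, s1(98) → 165
combine 102, 165 → 267
The rarest symbols sit at the bottom; the longest codeword is 5 bits.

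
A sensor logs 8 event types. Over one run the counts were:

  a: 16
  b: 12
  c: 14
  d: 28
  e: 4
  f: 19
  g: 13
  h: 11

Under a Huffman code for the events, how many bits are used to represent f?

3

Build the tree from the bottom:
combine e(4), h(11) → 15
combine b(12), g(13) → 25
combine c(14), 15 → 29
combine a(16), f(19) → 35
combine 25, d(28) → 53
combine 29, 35 → 64
combine 53, 64 → 117
f sits 3 levels below the root, so its codeword is 3 bits.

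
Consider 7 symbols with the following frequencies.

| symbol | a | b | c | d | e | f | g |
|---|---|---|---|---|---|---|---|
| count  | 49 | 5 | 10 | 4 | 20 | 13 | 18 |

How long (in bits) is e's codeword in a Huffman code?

3

Huffman merges, smallest pair first:
merge d(4) and b(5): 9
merge 9 and c(10): 19
merge f(13) and g(18): 31
merge 19 and e(20): 39
merge 31 and 39: 70
merge a(49) and 70: 119
e sits 3 levels below the root, so its codeword is 3 bits.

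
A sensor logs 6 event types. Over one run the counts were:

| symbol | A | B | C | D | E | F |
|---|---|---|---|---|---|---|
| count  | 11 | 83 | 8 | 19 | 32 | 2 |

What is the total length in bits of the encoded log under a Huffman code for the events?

Greedily combine the two least-frequent nodes:
merge F(2) and C(8): 10
merge 10 and A(11): 21
merge D(19) and 21: 40
merge E(32) and 40: 72
merge 72 and B(83): 155
The encoded length is the sum of every internal node's weight: 10 + 21 + 40 + 72 + 155 = 298 bits.

298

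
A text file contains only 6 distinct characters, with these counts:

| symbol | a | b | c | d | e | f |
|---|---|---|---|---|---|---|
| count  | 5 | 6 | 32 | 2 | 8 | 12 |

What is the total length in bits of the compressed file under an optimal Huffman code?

Merge the two smallest weights repeatedly:
combine d(2), a(5) → 7
combine b(6), 7 → 13
combine e(8), f(12) → 20
combine 13, 20 → 33
combine c(32), 33 → 65
Each symbol's bit-cost is frequency × depth; summing gives 138 bits (equivalently 7 + 13 + 20 + 33 + 65).

138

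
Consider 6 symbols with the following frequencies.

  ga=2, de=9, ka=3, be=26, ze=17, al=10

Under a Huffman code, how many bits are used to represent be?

1

Huffman merges, smallest pair first:
merge ga(2) and ka(3): 5
merge 5 and de(9): 14
merge al(10) and 14: 24
merge ze(17) and 24: 41
merge be(26) and 41: 67
be is merged only at the final step, so code length = 1.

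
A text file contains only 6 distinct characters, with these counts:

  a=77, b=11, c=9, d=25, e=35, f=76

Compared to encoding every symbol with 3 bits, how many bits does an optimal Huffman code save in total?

Fixed-length: 3 bits × 233 symbols = 699 bits.
Huffman merges:
merge c(9) and b(11): 20
merge 20 and d(25): 45
merge e(35) and 45: 80
merge f(76) and a(77): 153
merge 80 and 153: 233
Huffman total = 20 + 45 + 80 + 153 + 233 = 531 bits.
Saving = 699 − 531 = 168 bits.

168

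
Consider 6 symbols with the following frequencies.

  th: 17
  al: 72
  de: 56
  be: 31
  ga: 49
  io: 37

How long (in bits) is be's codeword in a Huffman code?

4

Huffman merges, smallest pair first:
th(17) + be(31) → 48
io(37) + 48 → 85
ga(49) + de(56) → 105
al(72) + 85 → 157
105 + 157 → 262
be sits 4 levels below the root, so its codeword is 4 bits.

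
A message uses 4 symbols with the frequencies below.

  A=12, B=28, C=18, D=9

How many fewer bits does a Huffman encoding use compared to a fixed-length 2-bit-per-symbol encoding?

Fixed-length: 2 bits × 67 symbols = 134 bits.
Huffman merges:
merge D(9) and A(12): 21
merge C(18) and 21: 39
merge B(28) and 39: 67
Huffman total = 21 + 39 + 67 = 127 bits.
Saving = 134 − 127 = 7 bits.

7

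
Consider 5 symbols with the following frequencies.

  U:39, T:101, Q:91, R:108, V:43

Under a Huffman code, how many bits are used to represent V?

3

Repeatedly merge the two smallest:
combine U(39), V(43) → 82
combine 82, Q(91) → 173
combine T(101), R(108) → 209
combine 173, 209 → 382
The subtree containing V is merged 3 times, so code length = 3.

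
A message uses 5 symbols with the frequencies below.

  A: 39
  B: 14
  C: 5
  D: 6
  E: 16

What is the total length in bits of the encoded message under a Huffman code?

157

Merge the two smallest weights repeatedly:
C(5) + D(6) → 11
11 + B(14) → 25
E(16) + 25 → 41
A(39) + 41 → 80
The encoded length is the sum of every internal node's weight: 11 + 25 + 41 + 80 = 157 bits.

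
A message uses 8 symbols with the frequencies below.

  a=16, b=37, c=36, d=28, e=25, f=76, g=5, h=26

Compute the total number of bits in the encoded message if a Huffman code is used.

Merge the two smallest weights repeatedly:
g(5) + a(16) → 21
21 + e(25) → 46
h(26) + d(28) → 54
c(36) + b(37) → 73
46 + 54 → 100
73 + f(76) → 149
100 + 149 → 249
The encoded length is the sum of every internal node's weight: 21 + 46 + 54 + 73 + 100 + 149 + 249 = 692 bits.

692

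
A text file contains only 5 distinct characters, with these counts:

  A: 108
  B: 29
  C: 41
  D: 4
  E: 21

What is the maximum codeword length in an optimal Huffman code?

4

Merge the two lowest-weight nodes at each step:
D(4) + E(21) → 25
25 + B(29) → 54
C(41) + 54 → 95
95 + A(108) → 203
The first pair merged (D, E) ends up deepest, at depth 4.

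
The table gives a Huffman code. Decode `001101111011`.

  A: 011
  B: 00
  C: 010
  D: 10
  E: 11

BEAEA

Read left to right; each codeword is recognised as soon as it completes (prefix code):
  00→B | 11→E | 011→A | 11→E | 011→A
Decoded message: BEAEA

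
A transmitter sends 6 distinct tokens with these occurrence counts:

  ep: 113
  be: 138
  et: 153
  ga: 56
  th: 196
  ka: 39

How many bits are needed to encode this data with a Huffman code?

1693

Build the Huffman tree bottom-up:
combine ka(39), ga(56) → 95
combine 95, ep(113) → 208
combine be(138), et(153) → 291
combine th(196), 208 → 404
combine 291, 404 → 695
Total encoded bits = sum of merged weights = 95 + 208 + 291 + 404 + 695 = 1693.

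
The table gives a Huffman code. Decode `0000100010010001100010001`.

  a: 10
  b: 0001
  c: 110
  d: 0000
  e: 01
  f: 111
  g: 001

Read left to right; each codeword is recognised as soon as it completes (prefix code):
  0000→d | 10→a | 001→g | 001→g | 0001→b | 10→a | 001→g | 0001→b
Decoded message: daggbagb

daggbagb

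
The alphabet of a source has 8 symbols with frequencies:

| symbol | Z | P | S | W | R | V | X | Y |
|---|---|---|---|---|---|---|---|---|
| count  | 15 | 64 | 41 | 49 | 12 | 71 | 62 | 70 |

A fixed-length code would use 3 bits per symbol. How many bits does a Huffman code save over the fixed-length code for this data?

46

Fixed-length: 3 bits × 384 symbols = 1152 bits.
Huffman merges:
combine R(12), Z(15) → 27
combine 27, S(41) → 68
combine W(49), X(62) → 111
combine P(64), 68 → 132
combine Y(70), V(71) → 141
combine 111, 132 → 243
combine 141, 243 → 384
Huffman total = 27 + 68 + 111 + 132 + 141 + 243 + 384 = 1106 bits.
Saving = 1152 − 1106 = 46 bits.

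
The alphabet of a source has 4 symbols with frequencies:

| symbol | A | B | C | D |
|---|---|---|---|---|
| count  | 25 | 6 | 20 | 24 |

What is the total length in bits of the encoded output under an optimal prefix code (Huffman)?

Merge the two smallest weights repeatedly:
combine B(6), C(20) → 26
combine D(24), A(25) → 49
combine 26, 49 → 75
Each symbol's bit-cost is frequency × depth; summing gives 150 bits (equivalently 26 + 49 + 75).

150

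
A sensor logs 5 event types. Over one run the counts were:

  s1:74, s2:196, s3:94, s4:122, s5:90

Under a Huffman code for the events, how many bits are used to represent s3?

Huffman merges, smallest pair first:
merge s1(74) and s5(90): 164
merge s3(94) and s4(122): 216
merge 164 and s2(196): 360
merge 216 and 360: 576
s3 sits 2 levels below the root, so its codeword is 2 bits.

2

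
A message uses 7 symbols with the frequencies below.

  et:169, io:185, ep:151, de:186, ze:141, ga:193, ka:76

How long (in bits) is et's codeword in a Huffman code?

Repeatedly merge the two smallest:
combine ka(76), ze(141) → 217
combine ep(151), et(169) → 320
combine io(185), de(186) → 371
combine ga(193), 217 → 410
combine 320, 371 → 691
combine 410, 691 → 1101
The subtree containing et is merged 3 times, so code length = 3.

3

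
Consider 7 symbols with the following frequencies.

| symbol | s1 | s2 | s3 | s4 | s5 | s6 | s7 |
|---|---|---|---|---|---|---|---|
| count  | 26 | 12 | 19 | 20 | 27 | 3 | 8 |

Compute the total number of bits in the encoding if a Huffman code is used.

303

Build the Huffman tree bottom-up:
s6(3) + s7(8) → 11
11 + s2(12) → 23
s3(19) + s4(20) → 39
23 + s1(26) → 49
s5(27) + 39 → 66
49 + 66 → 115
Total encoded bits = sum of merged weights = 11 + 23 + 39 + 49 + 66 + 115 = 303.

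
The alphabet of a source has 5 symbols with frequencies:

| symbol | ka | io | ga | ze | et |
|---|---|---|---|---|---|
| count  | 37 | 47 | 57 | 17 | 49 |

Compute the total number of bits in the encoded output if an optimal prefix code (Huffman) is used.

Merge the two smallest weights repeatedly:
merge ze(17) and ka(37): 54
merge io(47) and et(49): 96
merge 54 and ga(57): 111
merge 96 and 111: 207
Total encoded bits = sum of merged weights = 54 + 96 + 111 + 207 = 468.

468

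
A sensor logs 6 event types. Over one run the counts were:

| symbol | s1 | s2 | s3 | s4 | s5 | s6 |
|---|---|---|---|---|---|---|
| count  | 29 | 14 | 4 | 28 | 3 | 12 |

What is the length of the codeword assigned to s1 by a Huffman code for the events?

Repeatedly merge the two smallest:
combine s5(3), s3(4) → 7
combine 7, s6(12) → 19
combine s2(14), 19 → 33
combine s4(28), s1(29) → 57
combine 33, 57 → 90
s1's leaf is at depth 2, giving a 2-bit codeword.

2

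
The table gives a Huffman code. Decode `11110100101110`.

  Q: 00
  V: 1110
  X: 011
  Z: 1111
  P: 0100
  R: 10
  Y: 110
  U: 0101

ZPRV

Read left to right; each codeword is recognised as soon as it completes (prefix code):
  1111→Z | 0100→P | 10→R | 1110→V
Decoded message: ZPRV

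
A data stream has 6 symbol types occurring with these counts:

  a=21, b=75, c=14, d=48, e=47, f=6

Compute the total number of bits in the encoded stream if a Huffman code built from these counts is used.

Build the Huffman tree bottom-up:
merge f(6) and c(14): 20
merge 20 and a(21): 41
merge 41 and e(47): 88
merge d(48) and b(75): 123
merge 88 and 123: 211
The encoded length is the sum of every internal node's weight: 20 + 41 + 88 + 123 + 211 = 483 bits.

483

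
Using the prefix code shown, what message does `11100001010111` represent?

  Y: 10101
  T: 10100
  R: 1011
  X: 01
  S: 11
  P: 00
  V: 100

SVPYS

Read left to right; each codeword is recognised as soon as it completes (prefix code):
  11→S | 100→V | 00→P | 10101→Y | 11→S
Decoded message: SVPYS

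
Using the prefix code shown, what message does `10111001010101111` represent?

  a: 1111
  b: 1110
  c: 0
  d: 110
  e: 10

ebceeea

Read left to right; each codeword is recognised as soon as it completes (prefix code):
  10→e | 1110→b | 0→c | 10→e | 10→e | 10→e | 1111→a
Decoded message: ebceeea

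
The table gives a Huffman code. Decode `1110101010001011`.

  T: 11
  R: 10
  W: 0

TRRRRWWRT

Read left to right; each codeword is recognised as soon as it completes (prefix code):
  11→T | 10→R | 10→R | 10→R | 10→R | 0→W | 0→W | 10→R | 11→T
Decoded message: TRRRRWWRT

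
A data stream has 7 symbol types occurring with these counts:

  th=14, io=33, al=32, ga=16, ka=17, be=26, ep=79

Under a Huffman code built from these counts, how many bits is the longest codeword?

4

Merge the two lowest-weight nodes at each step:
merge th(14) and ga(16): 30
merge ka(17) and be(26): 43
merge 30 and al(32): 62
merge io(33) and 43: 76
merge 62 and 76: 138
merge ep(79) and 138: 217
The rarest symbols sit at the bottom; the longest codeword is 4 bits.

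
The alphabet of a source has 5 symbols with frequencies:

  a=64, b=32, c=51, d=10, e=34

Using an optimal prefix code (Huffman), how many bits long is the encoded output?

Merge the two smallest weights repeatedly:
combine d(10), b(32) → 42
combine e(34), 42 → 76
combine c(51), a(64) → 115
combine 76, 115 → 191
The encoded length is the sum of every internal node's weight: 42 + 76 + 115 + 191 = 424 bits.

424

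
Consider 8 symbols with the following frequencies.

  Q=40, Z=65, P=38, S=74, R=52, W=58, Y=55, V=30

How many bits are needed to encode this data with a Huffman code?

Build the Huffman tree bottom-up:
merge V(30) and P(38): 68
merge Q(40) and R(52): 92
merge Y(55) and W(58): 113
merge Z(65) and 68: 133
merge S(74) and 92: 166
merge 113 and 133: 246
merge 166 and 246: 412
The encoded length is the sum of every internal node's weight: 68 + 92 + 113 + 133 + 166 + 246 + 412 = 1230 bits.

1230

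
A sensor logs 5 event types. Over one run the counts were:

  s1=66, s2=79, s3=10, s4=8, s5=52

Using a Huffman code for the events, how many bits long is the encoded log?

Merge the two smallest weights repeatedly:
combine s4(8), s3(10) → 18
combine 18, s5(52) → 70
combine s1(66), 70 → 136
combine s2(79), 136 → 215
The encoded length is the sum of every internal node's weight: 18 + 70 + 136 + 215 = 439 bits.

439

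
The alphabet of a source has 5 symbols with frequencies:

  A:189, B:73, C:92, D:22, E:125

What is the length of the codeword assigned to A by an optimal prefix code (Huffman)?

1

Huffman merges, smallest pair first:
merge D(22) and B(73): 95
merge C(92) and 95: 187
merge E(125) and 187: 312
merge A(189) and 312: 501
A sits one level below the root: a 1-bit codeword.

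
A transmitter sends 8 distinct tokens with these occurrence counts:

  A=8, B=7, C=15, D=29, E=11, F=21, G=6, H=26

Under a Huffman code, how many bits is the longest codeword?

Merge the two lowest-weight nodes at each step:
combine G(6), B(7) → 13
combine A(8), E(11) → 19
combine 13, C(15) → 28
combine 19, F(21) → 40
combine H(26), 28 → 54
combine D(29), 40 → 69
combine 54, 69 → 123
The rarest symbols sit at the bottom; the longest codeword is 4 bits.

4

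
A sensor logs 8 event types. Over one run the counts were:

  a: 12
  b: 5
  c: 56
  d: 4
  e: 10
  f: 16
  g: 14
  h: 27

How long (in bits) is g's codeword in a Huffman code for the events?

4

Repeatedly merge the two smallest:
d(4) + b(5) → 9
9 + e(10) → 19
a(12) + g(14) → 26
f(16) + 19 → 35
26 + h(27) → 53
35 + 53 → 88
c(56) + 88 → 144
The subtree containing g is merged 4 times, so code length = 4.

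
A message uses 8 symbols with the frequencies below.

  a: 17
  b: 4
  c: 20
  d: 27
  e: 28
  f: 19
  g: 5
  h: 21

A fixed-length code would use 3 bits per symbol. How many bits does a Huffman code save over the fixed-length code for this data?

Fixed-length: 3 bits × 141 symbols = 423 bits.
Huffman merges:
merge b(4) and g(5): 9
merge 9 and a(17): 26
merge f(19) and c(20): 39
merge h(21) and 26: 47
merge d(27) and e(28): 55
merge 39 and 47: 86
merge 55 and 86: 141
Huffman total = 9 + 26 + 39 + 47 + 55 + 86 + 141 = 403 bits.
Saving = 423 − 403 = 20 bits.

20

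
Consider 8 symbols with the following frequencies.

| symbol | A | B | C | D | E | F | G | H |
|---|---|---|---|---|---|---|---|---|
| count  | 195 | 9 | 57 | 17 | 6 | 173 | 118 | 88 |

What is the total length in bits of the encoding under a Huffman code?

1639

Greedily combine the two least-frequent nodes:
E(6) + B(9) → 15
15 + D(17) → 32
32 + C(57) → 89
H(88) + 89 → 177
G(118) + F(173) → 291
177 + A(195) → 372
291 + 372 → 663
Each symbol's bit-cost is frequency × depth; summing gives 1639 bits (equivalently 15 + 32 + 89 + 177 + 291 + 372 + 663).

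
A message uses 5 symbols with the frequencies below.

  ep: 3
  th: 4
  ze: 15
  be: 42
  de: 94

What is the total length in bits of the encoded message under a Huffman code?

251

Greedily combine the two least-frequent nodes:
combine ep(3), th(4) → 7
combine 7, ze(15) → 22
combine 22, be(42) → 64
combine 64, de(94) → 158
The encoded length is the sum of every internal node's weight: 7 + 22 + 64 + 158 = 251 bits.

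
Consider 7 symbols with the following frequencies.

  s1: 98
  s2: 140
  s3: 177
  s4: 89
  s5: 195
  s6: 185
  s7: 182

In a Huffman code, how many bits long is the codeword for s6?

3

Huffman merges, smallest pair first:
merge s4(89) and s1(98): 187
merge s2(140) and s3(177): 317
merge s7(182) and s6(185): 367
merge 187 and s5(195): 382
merge 317 and 367: 684
merge 382 and 684: 1066
s6's leaf is at depth 3, giving a 3-bit codeword.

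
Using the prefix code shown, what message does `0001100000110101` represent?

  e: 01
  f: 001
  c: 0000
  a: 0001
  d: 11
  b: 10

Read left to right; each codeword is recognised as soon as it completes (prefix code):
  0001→a | 10→b | 0000→c | 11→d | 01→e | 01→e
Decoded message: abcdee

abcdee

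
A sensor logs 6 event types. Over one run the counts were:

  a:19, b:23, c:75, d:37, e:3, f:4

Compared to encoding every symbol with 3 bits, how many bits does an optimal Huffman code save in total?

154

Fixed-length: 3 bits × 161 symbols = 483 bits.
Huffman merges:
combine e(3), f(4) → 7
combine 7, a(19) → 26
combine b(23), 26 → 49
combine d(37), 49 → 86
combine c(75), 86 → 161
Huffman total = 7 + 26 + 49 + 86 + 161 = 329 bits.
Saving = 483 − 329 = 154 bits.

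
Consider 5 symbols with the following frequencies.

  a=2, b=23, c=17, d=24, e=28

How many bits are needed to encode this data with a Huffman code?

207

Greedily combine the two least-frequent nodes:
merge a(2) and c(17): 19
merge 19 and b(23): 42
merge d(24) and e(28): 52
merge 42 and 52: 94
Each symbol's bit-cost is frequency × depth; summing gives 207 bits (equivalently 19 + 42 + 52 + 94).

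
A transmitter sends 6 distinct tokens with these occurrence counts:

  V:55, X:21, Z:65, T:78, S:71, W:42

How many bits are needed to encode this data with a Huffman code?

845

Merge the two smallest weights repeatedly:
combine X(21), W(42) → 63
combine V(55), 63 → 118
combine Z(65), S(71) → 136
combine T(78), 118 → 196
combine 136, 196 → 332
The encoded length is the sum of every internal node's weight: 63 + 118 + 136 + 196 + 332 = 845 bits.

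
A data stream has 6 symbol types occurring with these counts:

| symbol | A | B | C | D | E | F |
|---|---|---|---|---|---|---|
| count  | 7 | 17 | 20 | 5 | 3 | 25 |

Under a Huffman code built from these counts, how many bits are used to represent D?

Repeatedly merge the two smallest:
combine E(3), D(5) → 8
combine A(7), 8 → 15
combine 15, B(17) → 32
combine C(20), F(25) → 45
combine 32, 45 → 77
The subtree containing D is merged 4 times, so code length = 4.

4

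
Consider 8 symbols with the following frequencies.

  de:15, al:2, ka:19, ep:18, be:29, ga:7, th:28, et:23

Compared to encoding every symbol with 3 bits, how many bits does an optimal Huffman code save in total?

Fixed-length: 3 bits × 141 symbols = 423 bits.
Huffman merges:
al(2) + ga(7) → 9
9 + de(15) → 24
ep(18) + ka(19) → 37
et(23) + 24 → 47
th(28) + be(29) → 57
37 + 47 → 84
57 + 84 → 141
Huffman total = 9 + 24 + 37 + 47 + 57 + 84 + 141 = 399 bits.
Saving = 423 − 399 = 24 bits.

24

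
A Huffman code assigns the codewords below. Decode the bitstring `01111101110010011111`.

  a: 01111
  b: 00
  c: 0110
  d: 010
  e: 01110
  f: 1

Read left to right; each codeword is recognised as soon as it completes (prefix code):
  01111→a | 1→f | 01110→e | 010→d | 01111→a | 1→f
Decoded message: afedaf

afedaf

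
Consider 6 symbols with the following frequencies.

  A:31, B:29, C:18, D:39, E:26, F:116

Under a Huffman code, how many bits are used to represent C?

4

Build the tree from the bottom:
merge C(18) and E(26): 44
merge B(29) and A(31): 60
merge D(39) and 44: 83
merge 60 and 83: 143
merge F(116) and 143: 259
The subtree containing C is merged 4 times, so code length = 4.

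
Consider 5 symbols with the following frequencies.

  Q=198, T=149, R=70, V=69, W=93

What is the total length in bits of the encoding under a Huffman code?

1297

Build the Huffman tree bottom-up:
merge V(69) and R(70): 139
merge W(93) and 139: 232
merge T(149) and Q(198): 347
merge 232 and 347: 579
Total encoded bits = sum of merged weights = 139 + 232 + 347 + 579 = 1297.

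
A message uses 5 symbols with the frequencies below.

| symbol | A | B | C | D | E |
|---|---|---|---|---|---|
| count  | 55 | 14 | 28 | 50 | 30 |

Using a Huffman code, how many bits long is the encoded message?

Merge the two smallest weights repeatedly:
merge B(14) and C(28): 42
merge E(30) and 42: 72
merge D(50) and A(55): 105
merge 72 and 105: 177
Total encoded bits = sum of merged weights = 42 + 72 + 105 + 177 = 396.

396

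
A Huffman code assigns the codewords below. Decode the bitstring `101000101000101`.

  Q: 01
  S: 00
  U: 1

UQSQQSQQ

Read left to right; each codeword is recognised as soon as it completes (prefix code):
  1→U | 01→Q | 00→S | 01→Q | 01→Q | 00→S | 01→Q | 01→Q
Decoded message: UQSQQSQQ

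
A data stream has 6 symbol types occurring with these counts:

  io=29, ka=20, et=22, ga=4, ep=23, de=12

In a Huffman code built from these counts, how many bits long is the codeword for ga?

Build the tree from the bottom:
combine ga(4), de(12) → 16
combine 16, ka(20) → 36
combine et(22), ep(23) → 45
combine io(29), 36 → 65
combine 45, 65 → 110
ga's leaf is at depth 4, giving a 4-bit codeword.

4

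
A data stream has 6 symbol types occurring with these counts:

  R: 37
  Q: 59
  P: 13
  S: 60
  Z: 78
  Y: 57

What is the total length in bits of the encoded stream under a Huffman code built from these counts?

Merge the two smallest weights repeatedly:
merge P(13) and R(37): 50
merge 50 and Y(57): 107
merge Q(59) and S(60): 119
merge Z(78) and 107: 185
merge 119 and 185: 304
The encoded length is the sum of every internal node's weight: 50 + 107 + 119 + 185 + 304 = 765 bits.

765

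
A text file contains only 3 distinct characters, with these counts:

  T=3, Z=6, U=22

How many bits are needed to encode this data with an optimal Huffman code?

40

Greedily combine the two least-frequent nodes:
T(3) + Z(6) → 9
9 + U(22) → 31
The encoded length is the sum of every internal node's weight: 9 + 31 = 40 bits.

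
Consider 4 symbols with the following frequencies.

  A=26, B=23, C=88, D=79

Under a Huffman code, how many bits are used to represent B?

3

Huffman merges, smallest pair first:
merge B(23) and A(26): 49
merge 49 and D(79): 128
merge C(88) and 128: 216
B's leaf is at depth 3, giving a 3-bit codeword.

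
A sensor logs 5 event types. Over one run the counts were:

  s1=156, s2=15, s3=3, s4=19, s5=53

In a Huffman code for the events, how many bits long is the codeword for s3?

Repeatedly merge the two smallest:
merge s3(3) and s2(15): 18
merge 18 and s4(19): 37
merge 37 and s5(53): 90
merge 90 and s1(156): 246
s3 sits 4 levels below the root, so its codeword is 4 bits.

4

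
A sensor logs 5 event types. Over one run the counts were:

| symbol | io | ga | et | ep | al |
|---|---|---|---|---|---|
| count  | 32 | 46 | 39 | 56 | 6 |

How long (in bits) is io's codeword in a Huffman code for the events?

3

Huffman merges, smallest pair first:
merge al(6) and io(32): 38
merge 38 and et(39): 77
merge ga(46) and ep(56): 102
merge 77 and 102: 179
The subtree containing io is merged 3 times, so code length = 3.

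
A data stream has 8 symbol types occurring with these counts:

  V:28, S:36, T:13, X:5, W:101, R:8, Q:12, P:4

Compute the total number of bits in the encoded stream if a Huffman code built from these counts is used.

Build the Huffman tree bottom-up:
P(4) + X(5) → 9
R(8) + 9 → 17
Q(12) + T(13) → 25
17 + 25 → 42
V(28) + S(36) → 64
42 + 64 → 106
W(101) + 106 → 207
Total encoded bits = sum of merged weights = 9 + 17 + 25 + 42 + 64 + 106 + 207 = 470.

470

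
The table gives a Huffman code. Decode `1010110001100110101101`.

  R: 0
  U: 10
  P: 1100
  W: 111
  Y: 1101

Read left to right; each codeword is recognised as soon as it completes (prefix code):
  10→U | 10→U | 1100→P | 0→R | 1100→P | 1101→Y | 0→R | 1101→Y
Decoded message: UUPRPYRY

UUPRPYRY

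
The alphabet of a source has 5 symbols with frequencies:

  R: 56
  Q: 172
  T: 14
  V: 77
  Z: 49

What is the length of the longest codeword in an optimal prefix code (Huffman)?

Merge the two lowest-weight nodes at each step:
combine T(14), Z(49) → 63
combine R(56), 63 → 119
combine V(77), 119 → 196
combine Q(172), 196 → 368
The first pair merged (T, Z) ends up deepest, at depth 4.

4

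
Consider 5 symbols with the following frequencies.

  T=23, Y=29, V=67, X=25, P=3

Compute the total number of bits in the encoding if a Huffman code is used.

304

Merge the two smallest weights repeatedly:
P(3) + T(23) → 26
X(25) + 26 → 51
Y(29) + 51 → 80
V(67) + 80 → 147
Each symbol's bit-cost is frequency × depth; summing gives 304 bits (equivalently 26 + 51 + 80 + 147).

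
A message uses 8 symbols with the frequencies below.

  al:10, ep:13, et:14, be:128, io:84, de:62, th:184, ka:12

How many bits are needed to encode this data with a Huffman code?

1223

Greedily combine the two least-frequent nodes:
combine al(10), ka(12) → 22
combine ep(13), et(14) → 27
combine 22, 27 → 49
combine 49, de(62) → 111
combine io(84), 111 → 195
combine be(128), th(184) → 312
combine 195, 312 → 507
Total encoded bits = sum of merged weights = 22 + 27 + 49 + 111 + 195 + 312 + 507 = 1223.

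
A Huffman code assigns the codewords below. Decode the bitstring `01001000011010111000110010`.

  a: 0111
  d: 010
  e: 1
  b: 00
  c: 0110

Read left to right; each codeword is recognised as soon as it completes (prefix code):
  010→d | 010→d | 00→b | 0110→c | 1→e | 0111→a | 00→b | 0110→c | 010→d
Decoded message: ddbceabcd

ddbceabcd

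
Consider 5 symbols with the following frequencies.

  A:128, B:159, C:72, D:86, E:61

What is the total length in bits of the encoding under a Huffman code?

1145

Merge the two smallest weights repeatedly:
E(61) + C(72) → 133
D(86) + A(128) → 214
133 + B(159) → 292
214 + 292 → 506
The encoded length is the sum of every internal node's weight: 133 + 214 + 292 + 506 = 1145 bits.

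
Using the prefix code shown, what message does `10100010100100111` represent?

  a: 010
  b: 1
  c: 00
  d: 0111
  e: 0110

Read left to right; each codeword is recognised as soon as it completes (prefix code):
  1→b | 010→a | 00→c | 1→b | 010→a | 010→a | 0111→d
Decoded message: bacbaad

bacbaad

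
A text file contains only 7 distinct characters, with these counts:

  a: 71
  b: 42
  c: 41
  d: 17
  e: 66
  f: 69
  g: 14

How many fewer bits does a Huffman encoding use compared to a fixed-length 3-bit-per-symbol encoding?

109

Fixed-length: 3 bits × 320 symbols = 960 bits.
Huffman merges:
combine g(14), d(17) → 31
combine 31, c(41) → 72
combine b(42), e(66) → 108
combine f(69), a(71) → 140
combine 72, 108 → 180
combine 140, 180 → 320
Huffman total = 31 + 72 + 108 + 140 + 180 + 320 = 851 bits.
Saving = 960 − 851 = 109 bits.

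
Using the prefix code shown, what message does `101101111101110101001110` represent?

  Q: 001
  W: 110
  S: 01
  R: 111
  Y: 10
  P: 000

YWRWRSSQW

Read left to right; each codeword is recognised as soon as it completes (prefix code):
  10→Y | 110→W | 111→R | 110→W | 111→R | 01→S | 01→S | 001→Q | 110→W
Decoded message: YWRWRSSQW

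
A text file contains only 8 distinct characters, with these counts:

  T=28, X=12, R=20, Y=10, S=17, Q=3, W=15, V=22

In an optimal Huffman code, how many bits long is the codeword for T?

2

Huffman merges, smallest pair first:
combine Q(3), Y(10) → 13
combine X(12), 13 → 25
combine W(15), S(17) → 32
combine R(20), V(22) → 42
combine 25, T(28) → 53
combine 32, 42 → 74
combine 53, 74 → 127
T sits 2 levels below the root, so its codeword is 2 bits.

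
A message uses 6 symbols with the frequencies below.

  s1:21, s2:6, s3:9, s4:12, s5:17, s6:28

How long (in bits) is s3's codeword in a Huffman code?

Repeatedly merge the two smallest:
s2(6) + s3(9) → 15
s4(12) + 15 → 27
s5(17) + s1(21) → 38
27 + s6(28) → 55
38 + 55 → 93
s3 sits 4 levels below the root, so its codeword is 4 bits.

4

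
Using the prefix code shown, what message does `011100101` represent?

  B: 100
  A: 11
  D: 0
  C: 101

Read left to right; each codeword is recognised as soon as it completes (prefix code):
  0→D | 11→A | 100→B | 101→C
Decoded message: DABC

DABC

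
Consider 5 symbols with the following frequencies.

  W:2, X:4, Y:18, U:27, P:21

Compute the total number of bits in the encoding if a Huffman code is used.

147

Merge the two smallest weights repeatedly:
combine W(2), X(4) → 6
combine 6, Y(18) → 24
combine P(21), 24 → 45
combine U(27), 45 → 72
Total encoded bits = sum of merged weights = 6 + 24 + 45 + 72 = 147.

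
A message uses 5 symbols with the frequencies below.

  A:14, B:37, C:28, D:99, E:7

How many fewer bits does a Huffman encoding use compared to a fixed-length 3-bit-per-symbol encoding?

214

Fixed-length: 3 bits × 185 symbols = 555 bits.
Huffman merges:
merge E(7) and A(14): 21
merge 21 and C(28): 49
merge B(37) and 49: 86
merge 86 and D(99): 185
Huffman total = 21 + 49 + 86 + 185 = 341 bits.
Saving = 555 − 341 = 214 bits.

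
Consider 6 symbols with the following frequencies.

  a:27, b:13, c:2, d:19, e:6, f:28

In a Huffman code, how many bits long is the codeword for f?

2

Build the tree from the bottom:
combine c(2), e(6) → 8
combine 8, b(13) → 21
combine d(19), 21 → 40
combine a(27), f(28) → 55
combine 40, 55 → 95
f's leaf is at depth 2, giving a 2-bit codeword.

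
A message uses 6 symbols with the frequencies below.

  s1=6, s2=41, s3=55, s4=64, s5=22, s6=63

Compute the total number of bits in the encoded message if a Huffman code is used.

Build the Huffman tree bottom-up:
merge s1(6) and s5(22): 28
merge 28 and s2(41): 69
merge s3(55) and s6(63): 118
merge s4(64) and 69: 133
merge 118 and 133: 251
The encoded length is the sum of every internal node's weight: 28 + 69 + 118 + 133 + 251 = 599 bits.

599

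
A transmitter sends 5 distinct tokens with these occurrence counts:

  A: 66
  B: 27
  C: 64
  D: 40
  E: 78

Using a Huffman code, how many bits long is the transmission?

617

Greedily combine the two least-frequent nodes:
combine B(27), D(40) → 67
combine C(64), A(66) → 130
combine 67, E(78) → 145
combine 130, 145 → 275
The encoded length is the sum of every internal node's weight: 67 + 130 + 145 + 275 = 617 bits.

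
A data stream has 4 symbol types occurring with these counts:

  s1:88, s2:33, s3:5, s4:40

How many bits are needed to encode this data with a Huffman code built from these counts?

Build the Huffman tree bottom-up:
combine s3(5), s2(33) → 38
combine 38, s4(40) → 78
combine 78, s1(88) → 166
Total encoded bits = sum of merged weights = 38 + 78 + 166 = 282.

282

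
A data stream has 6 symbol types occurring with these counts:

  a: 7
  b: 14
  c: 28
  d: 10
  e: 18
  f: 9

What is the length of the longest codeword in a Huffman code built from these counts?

3

Merge the two lowest-weight nodes at each step:
a(7) + f(9) → 16
d(10) + b(14) → 24
16 + e(18) → 34
24 + c(28) → 52
34 + 52 → 86
The rarest symbols sit at the bottom; the longest codeword is 3 bits.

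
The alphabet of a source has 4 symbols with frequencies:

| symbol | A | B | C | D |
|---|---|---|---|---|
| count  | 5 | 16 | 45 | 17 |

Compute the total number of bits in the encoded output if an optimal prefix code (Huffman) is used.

Greedily combine the two least-frequent nodes:
combine A(5), B(16) → 21
combine D(17), 21 → 38
combine 38, C(45) → 83
Each symbol's bit-cost is frequency × depth; summing gives 142 bits (equivalently 21 + 38 + 83).

142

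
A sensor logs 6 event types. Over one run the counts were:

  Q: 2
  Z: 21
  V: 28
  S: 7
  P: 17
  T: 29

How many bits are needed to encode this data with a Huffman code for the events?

Build the Huffman tree bottom-up:
merge Q(2) and S(7): 9
merge 9 and P(17): 26
merge Z(21) and 26: 47
merge V(28) and T(29): 57
merge 47 and 57: 104
Total encoded bits = sum of merged weights = 9 + 26 + 47 + 57 + 104 = 243.

243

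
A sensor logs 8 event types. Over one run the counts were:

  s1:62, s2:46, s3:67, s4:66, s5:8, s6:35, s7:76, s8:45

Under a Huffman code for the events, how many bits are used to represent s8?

3

Repeatedly merge the two smallest:
s5(8) + s6(35) → 43
43 + s8(45) → 88
s2(46) + s1(62) → 108
s4(66) + s3(67) → 133
s7(76) + 88 → 164
108 + 133 → 241
164 + 241 → 405
s8's leaf is at depth 3, giving a 3-bit codeword.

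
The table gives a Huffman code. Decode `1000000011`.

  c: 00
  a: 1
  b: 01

acccba

Read left to right; each codeword is recognised as soon as it completes (prefix code):
  1→a | 00→c | 00→c | 00→c | 01→b | 1→a
Decoded message: acccba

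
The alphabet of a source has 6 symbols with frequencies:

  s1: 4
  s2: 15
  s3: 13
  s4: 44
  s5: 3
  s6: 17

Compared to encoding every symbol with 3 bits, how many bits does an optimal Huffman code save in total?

Fixed-length: 3 bits × 96 symbols = 288 bits.
Huffman merges:
combine s5(3), s1(4) → 7
combine 7, s3(13) → 20
combine s2(15), s6(17) → 32
combine 20, 32 → 52
combine s4(44), 52 → 96
Huffman total = 7 + 20 + 32 + 52 + 96 = 207 bits.
Saving = 288 − 207 = 81 bits.

81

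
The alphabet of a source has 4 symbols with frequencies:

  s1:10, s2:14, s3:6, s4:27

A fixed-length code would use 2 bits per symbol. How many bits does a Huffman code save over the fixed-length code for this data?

11

Fixed-length: 2 bits × 57 symbols = 114 bits.
Huffman merges:
combine s3(6), s1(10) → 16
combine s2(14), 16 → 30
combine s4(27), 30 → 57
Huffman total = 16 + 30 + 57 = 103 bits.
Saving = 114 − 103 = 11 bits.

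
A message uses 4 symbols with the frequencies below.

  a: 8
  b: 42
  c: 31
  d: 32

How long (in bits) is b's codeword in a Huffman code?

1

Build the tree from the bottom:
combine a(8), c(31) → 39
combine d(32), 39 → 71
combine b(42), 71 → 113
b sits one level below the root: a 1-bit codeword.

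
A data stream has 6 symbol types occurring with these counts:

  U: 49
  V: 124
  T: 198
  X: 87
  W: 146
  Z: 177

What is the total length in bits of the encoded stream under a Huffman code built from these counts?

1958

Greedily combine the two least-frequent nodes:
combine U(49), X(87) → 136
combine V(124), 136 → 260
combine W(146), Z(177) → 323
combine T(198), 260 → 458
combine 323, 458 → 781
Total encoded bits = sum of merged weights = 136 + 260 + 323 + 458 + 781 = 1958.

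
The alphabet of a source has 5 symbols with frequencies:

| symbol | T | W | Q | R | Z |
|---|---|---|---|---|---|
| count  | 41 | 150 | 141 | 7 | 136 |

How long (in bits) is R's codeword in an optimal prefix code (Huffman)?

3

Repeatedly merge the two smallest:
combine R(7), T(41) → 48
combine 48, Z(136) → 184
combine Q(141), W(150) → 291
combine 184, 291 → 475
The subtree containing R is merged 3 times, so code length = 3.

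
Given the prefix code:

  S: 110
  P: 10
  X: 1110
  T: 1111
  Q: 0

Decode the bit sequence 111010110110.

XPSS

Read left to right; each codeword is recognised as soon as it completes (prefix code):
  1110→X | 10→P | 110→S | 110→S
Decoded message: XPSS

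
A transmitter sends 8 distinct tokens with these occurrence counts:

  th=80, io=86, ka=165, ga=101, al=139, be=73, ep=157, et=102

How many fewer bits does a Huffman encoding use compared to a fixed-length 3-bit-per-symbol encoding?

12

Fixed-length: 3 bits × 903 symbols = 2709 bits.
Huffman merges:
merge be(73) and th(80): 153
merge io(86) and ga(101): 187
merge et(102) and al(139): 241
merge 153 and ep(157): 310
merge ka(165) and 187: 352
merge 241 and 310: 551
merge 352 and 551: 903
Huffman total = 153 + 187 + 241 + 310 + 352 + 551 + 903 = 2697 bits.
Saving = 2709 − 2697 = 12 bits.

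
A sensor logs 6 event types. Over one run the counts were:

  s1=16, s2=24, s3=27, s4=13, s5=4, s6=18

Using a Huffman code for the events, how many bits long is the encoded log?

Greedily combine the two least-frequent nodes:
merge s5(4) and s4(13): 17
merge s1(16) and 17: 33
merge s6(18) and s2(24): 42
merge s3(27) and 33: 60
merge 42 and 60: 102
The encoded length is the sum of every internal node's weight: 17 + 33 + 42 + 60 + 102 = 254 bits.

254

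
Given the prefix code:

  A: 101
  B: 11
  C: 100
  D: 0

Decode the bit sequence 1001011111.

CABB

Read left to right; each codeword is recognised as soon as it completes (prefix code):
  100→C | 101→A | 11→B | 11→B
Decoded message: CABB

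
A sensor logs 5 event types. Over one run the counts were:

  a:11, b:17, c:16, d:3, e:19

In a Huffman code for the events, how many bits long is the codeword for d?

3

Repeatedly merge the two smallest:
d(3) + a(11) → 14
14 + c(16) → 30
b(17) + e(19) → 36
30 + 36 → 66
The subtree containing d is merged 3 times, so code length = 3.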